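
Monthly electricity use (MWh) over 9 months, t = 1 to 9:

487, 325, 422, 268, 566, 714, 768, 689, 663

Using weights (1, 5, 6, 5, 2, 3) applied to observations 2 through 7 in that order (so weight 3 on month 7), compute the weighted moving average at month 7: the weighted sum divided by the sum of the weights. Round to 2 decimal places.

482.05

Weighted sum: 1·325 + 5·422 + 6·268 + 5·566 + 2·714 + 3·768 = 325 + 2110 + 1608 + 2830 + 1428 + 2304 = 10605
Weight total: 1 + 5 + 6 + 5 + 2 + 3 = 22
WMA = 10605 / 22 = 482.05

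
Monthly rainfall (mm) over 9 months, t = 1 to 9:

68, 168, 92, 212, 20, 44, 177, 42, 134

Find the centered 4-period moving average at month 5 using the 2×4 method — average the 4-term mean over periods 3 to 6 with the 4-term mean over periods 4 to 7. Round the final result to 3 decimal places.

Sum over 3–6: 92 + 212 + 20 + 44 = 368
Sum over 4–7: 212 + 20 + 44 + 177 = 453
CMA at t=5 = (368 + 453) / (2·4) = 821 / 8 = 102.625

102.625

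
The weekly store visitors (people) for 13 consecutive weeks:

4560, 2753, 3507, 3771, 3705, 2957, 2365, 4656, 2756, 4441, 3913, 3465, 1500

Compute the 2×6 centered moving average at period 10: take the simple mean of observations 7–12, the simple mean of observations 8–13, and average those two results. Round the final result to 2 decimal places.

3527.25

Sum over 7–12: 2365 + 4656 + 2756 + 4441 + 3913 + 3465 = 21596
Sum over 8–13: 4656 + 2756 + 4441 + 3913 + 3465 + 1500 = 20731
CMA at t=10 = (21596 + 20731) / (2·6) = 42327 / 12 = 3527.25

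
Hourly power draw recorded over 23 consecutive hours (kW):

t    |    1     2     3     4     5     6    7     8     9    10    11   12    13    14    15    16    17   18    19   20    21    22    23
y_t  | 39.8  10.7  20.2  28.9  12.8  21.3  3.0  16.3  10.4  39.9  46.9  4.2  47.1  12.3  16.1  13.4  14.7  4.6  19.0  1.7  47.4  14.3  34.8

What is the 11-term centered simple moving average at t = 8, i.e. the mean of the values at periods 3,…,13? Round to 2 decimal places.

Sum of periods 3–13: 20.2 + 28.9 + 12.8 + 21.3 + 3.0 + 16.3 + 10.4 + 39.9 + 46.9 + 4.2 + 47.1 = 251.0
Divide by 11: 251.0 / 11 = 22.82

22.82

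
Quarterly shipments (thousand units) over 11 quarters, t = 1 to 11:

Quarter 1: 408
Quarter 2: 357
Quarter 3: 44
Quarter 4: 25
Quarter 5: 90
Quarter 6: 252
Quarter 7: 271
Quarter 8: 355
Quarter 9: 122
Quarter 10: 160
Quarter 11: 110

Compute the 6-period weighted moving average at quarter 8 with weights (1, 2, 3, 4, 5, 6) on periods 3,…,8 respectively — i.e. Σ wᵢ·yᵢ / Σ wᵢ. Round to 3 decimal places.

Weighted sum: 1·44 + 2·25 + 3·90 + 4·252 + 5·271 + 6·355 = 44 + 50 + 270 + 1008 + 1355 + 2130 = 4857
Weight total: 1 + 2 + 3 + 4 + 5 + 6 = 21
WMA = 4857 / 21 = 231.286

231.286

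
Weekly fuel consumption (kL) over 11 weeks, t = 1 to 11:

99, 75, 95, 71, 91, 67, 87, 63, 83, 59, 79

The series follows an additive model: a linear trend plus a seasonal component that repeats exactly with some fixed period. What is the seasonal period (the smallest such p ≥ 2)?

2

First differences y_{t+1} − y_t: -24, 20, -24, 20, -24, 20, …
The difference pattern repeats every 2 terms and not for any smaller step, so p = 2.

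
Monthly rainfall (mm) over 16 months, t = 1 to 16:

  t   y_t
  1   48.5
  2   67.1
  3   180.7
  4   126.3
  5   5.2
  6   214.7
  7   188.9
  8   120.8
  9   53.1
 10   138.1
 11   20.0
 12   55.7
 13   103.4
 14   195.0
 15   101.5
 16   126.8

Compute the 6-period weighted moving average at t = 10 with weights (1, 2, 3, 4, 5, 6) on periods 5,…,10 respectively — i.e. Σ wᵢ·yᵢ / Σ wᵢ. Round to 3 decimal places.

Weighted sum: 1·5.2 + 2·214.7 + 3·188.9 + 4·120.8 + 5·53.1 + 6·138.1 = 5.2 + 429.4 + 566.7 + 483.2 + 265.5 + 828.6 = 2578.6
Weight total: 1 + 2 + 3 + 4 + 5 + 6 = 21
WMA = 2578.6 / 21 = 122.790

122.790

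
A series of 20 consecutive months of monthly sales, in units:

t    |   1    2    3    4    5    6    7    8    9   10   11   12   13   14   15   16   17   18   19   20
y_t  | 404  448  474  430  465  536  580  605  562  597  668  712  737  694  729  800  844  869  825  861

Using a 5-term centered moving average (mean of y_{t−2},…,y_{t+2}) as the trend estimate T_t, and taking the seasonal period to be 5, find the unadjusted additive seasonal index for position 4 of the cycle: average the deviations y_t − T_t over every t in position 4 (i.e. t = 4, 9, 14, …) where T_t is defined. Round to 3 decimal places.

-40.467

Season position 4 occurs at t = 4, 9, 14 (where T_t is defined).
t=4: T_4 = 470.60000; y_4 − T_4 = 430 − 470.60000 = -40.60000
t=9: T_9 = 602.40000; y_9 − T_9 = 562 − 602.40000 = -40.40000
t=14: T_14 = 734.40000; y_14 − T_14 = 694 − 734.40000 = -40.40000
Mean deviation: (-40.60000 + -40.40000 + -40.40000) / 3 = -40.467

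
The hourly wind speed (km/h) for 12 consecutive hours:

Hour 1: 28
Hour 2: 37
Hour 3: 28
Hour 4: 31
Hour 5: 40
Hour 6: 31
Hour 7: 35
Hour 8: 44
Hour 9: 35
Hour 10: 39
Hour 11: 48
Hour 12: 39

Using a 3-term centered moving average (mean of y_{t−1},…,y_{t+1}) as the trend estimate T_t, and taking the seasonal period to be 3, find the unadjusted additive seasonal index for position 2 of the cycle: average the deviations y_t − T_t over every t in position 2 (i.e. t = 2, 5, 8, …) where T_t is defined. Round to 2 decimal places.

6.00

Season position 2 occurs at t = 2, 5, 8, 11 (where T_t is defined).
t=2: T_2 = 31.0000; y_2 − T_2 = 37 − 31.0000 = 6.0000
t=5: T_5 = 34.0000; y_5 − T_5 = 40 − 34.0000 = 6.0000
t=8: T_8 = 38.0000; y_8 − T_8 = 44 − 38.0000 = 6.0000
t=11: T_11 = 42.0000; y_11 − T_11 = 48 − 42.0000 = 6.0000
Mean deviation: (6.0000 + 6.0000 + 6.0000 + 6.0000) / 4 = 6.00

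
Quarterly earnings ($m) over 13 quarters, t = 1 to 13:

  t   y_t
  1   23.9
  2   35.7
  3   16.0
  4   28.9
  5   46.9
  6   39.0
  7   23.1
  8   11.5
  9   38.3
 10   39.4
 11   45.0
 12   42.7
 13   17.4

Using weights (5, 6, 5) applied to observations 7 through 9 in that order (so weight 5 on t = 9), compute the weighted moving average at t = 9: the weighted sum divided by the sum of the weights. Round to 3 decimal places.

23.500

Weighted sum: 5·23.1 + 6·11.5 + 5·38.3 = 115.5 + 69.0 + 191.5 = 376.0
Weight total: 5 + 6 + 5 = 16
WMA = 376.0 / 16 = 23.500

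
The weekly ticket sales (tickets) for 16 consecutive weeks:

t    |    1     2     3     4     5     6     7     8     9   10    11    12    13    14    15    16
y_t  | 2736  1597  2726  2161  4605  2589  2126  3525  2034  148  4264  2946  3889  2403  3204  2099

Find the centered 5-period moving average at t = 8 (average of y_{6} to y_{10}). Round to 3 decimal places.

2084.400

Sum of periods 6–10: 2589 + 2126 + 3525 + 2034 + 148 = 10422
Divide by 5: 10422 / 5 = 2084.400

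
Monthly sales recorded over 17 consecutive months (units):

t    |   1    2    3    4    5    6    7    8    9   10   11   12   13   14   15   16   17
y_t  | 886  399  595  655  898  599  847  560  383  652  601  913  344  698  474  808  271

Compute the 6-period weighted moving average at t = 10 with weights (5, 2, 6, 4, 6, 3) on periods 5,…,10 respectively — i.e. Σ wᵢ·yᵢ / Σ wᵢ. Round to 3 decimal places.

Weighted sum: 5·898 + 2·599 + 6·847 + 4·560 + 6·383 + 3·652 = 4490 + 1198 + 5082 + 2240 + 2298 + 1956 = 17264
Weight total: 5 + 2 + 6 + 4 + 6 + 3 = 26
WMA = 17264 / 26 = 664.000

664.000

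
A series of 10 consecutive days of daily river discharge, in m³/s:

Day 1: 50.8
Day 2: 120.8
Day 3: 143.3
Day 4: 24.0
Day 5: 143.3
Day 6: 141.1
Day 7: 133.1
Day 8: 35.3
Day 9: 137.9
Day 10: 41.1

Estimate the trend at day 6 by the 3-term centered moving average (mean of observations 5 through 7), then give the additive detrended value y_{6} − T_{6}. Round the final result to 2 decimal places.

Trend T_6 = (143.3 + 141.1 + 133.1) / 3 = 417.5/3 = 139.1667
Detrended value: 141.1 − 139.1667 = 1.93

1.93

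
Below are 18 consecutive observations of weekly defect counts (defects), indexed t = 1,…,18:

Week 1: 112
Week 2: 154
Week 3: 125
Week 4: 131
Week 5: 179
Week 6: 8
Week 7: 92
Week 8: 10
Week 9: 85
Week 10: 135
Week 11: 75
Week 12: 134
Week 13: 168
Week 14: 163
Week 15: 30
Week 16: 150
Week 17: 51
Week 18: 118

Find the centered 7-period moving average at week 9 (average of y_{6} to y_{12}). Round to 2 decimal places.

77.00

Sum of periods 6–12: 8 + 92 + 10 + 85 + 135 + 75 + 134 = 539
Divide by 7: 539 / 7 = 77.00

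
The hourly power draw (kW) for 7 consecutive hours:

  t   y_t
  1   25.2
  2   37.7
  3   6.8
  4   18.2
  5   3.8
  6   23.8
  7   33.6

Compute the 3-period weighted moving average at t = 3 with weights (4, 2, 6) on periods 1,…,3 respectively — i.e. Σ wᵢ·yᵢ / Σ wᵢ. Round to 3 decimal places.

18.083

Weighted sum: 4·25.2 + 2·37.7 + 6·6.8 = 100.8 + 75.4 + 40.8 = 217.0
Weight total: 4 + 2 + 6 = 12
WMA = 217.0 / 12 = 18.083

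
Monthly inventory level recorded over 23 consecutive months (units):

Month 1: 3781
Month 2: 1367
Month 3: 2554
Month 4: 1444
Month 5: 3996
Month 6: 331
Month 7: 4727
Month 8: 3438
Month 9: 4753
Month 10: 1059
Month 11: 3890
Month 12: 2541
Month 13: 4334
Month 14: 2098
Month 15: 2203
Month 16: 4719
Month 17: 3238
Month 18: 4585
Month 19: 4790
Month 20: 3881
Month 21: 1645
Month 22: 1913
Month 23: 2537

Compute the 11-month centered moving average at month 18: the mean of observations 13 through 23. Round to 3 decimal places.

Sum of periods 13–23: 4334 + 2098 + 2203 + 4719 + 3238 + 4585 + 4790 + 3881 + 1645 + 1913 + 2537 = 35943
Divide by 11: 35943 / 11 = 3267.545

3267.545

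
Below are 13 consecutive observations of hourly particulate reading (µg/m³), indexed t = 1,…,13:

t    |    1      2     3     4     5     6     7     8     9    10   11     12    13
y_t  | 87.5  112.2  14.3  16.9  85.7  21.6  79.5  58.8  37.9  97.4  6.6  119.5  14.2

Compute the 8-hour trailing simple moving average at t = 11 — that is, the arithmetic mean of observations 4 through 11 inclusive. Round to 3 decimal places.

50.550

Sum of periods 4–11: 16.9 + 85.7 + 21.6 + 79.5 + 58.8 + 37.9 + 97.4 + 6.6 = 404.4
Divide by 8: 404.4 / 8 = 50.550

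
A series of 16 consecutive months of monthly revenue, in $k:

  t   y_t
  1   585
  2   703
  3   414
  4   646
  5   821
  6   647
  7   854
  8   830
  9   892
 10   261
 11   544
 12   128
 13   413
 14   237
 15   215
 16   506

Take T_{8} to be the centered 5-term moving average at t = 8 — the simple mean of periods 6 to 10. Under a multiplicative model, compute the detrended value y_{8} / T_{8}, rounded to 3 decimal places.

1.191

Trend T_8 = (647 + 854 + 830 + 892 + 261) / 5 = 3484/5 = 696.80000
Ratio to trend: 830 / 696.80000 = 1.191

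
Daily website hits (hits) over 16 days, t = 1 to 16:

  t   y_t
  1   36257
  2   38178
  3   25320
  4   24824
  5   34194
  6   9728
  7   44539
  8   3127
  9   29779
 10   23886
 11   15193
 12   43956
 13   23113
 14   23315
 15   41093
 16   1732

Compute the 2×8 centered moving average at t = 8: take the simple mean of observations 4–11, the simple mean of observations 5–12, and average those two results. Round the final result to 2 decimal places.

24354.50

Sum over 4–11: 24824 + 34194 + 9728 + 44539 + 3127 + 29779 + 23886 + 15193 = 185270
Sum over 5–12: 34194 + 9728 + 44539 + 3127 + 29779 + 23886 + 15193 + 43956 = 204402
CMA at t=8 = (185270 + 204402) / (2·8) = 389672 / 16 = 24354.50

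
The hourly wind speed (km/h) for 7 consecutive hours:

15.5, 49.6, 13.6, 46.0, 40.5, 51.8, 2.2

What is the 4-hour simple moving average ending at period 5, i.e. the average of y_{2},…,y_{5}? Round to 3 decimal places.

37.425

Sum of periods 2–5: 49.6 + 13.6 + 46.0 + 40.5 = 149.7
Divide by 4: 149.7 / 4 = 37.425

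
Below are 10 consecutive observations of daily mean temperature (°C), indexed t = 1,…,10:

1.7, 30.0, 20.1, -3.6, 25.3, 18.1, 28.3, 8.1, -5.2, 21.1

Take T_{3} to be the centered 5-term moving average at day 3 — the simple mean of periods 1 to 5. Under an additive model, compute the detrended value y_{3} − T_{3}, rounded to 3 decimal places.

Trend T_3 = (1.7 + 30.0 + 20.1 + (-3.6) + 25.3) / 5 = 73.5/5 = 14.70000
Detrended value: 20.1 − 14.70000 = 5.400

5.400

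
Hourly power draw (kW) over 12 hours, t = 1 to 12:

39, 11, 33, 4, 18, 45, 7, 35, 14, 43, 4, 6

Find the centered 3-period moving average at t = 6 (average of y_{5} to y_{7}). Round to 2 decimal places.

Sum of periods 5–7: 18 + 45 + 7 = 70
Divide by 3: 70 / 3 = 23.33

23.33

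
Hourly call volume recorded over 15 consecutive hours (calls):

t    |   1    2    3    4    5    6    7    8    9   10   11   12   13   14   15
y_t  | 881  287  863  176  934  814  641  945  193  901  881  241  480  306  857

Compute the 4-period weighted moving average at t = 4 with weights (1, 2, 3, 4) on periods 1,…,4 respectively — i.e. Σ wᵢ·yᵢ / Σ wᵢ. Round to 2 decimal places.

474.80

Weighted sum: 1·881 + 2·287 + 3·863 + 4·176 = 881 + 574 + 2589 + 704 = 4748
Weight total: 1 + 2 + 3 + 4 = 10
WMA = 4748 / 10 = 474.80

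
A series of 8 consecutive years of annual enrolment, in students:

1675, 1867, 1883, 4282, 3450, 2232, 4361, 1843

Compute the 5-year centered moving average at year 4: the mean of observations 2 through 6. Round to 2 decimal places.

Sum of periods 2–6: 1867 + 1883 + 4282 + 3450 + 2232 = 13714
Divide by 5: 13714 / 5 = 2742.80

2742.80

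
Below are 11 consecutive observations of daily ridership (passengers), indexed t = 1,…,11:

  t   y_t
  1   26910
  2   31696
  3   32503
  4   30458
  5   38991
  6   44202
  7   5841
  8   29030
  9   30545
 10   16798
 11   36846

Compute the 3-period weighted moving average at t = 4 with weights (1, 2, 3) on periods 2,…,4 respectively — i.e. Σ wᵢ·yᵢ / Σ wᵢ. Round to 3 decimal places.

Weighted sum: 1·31696 + 2·32503 + 3·30458 = 31696 + 65006 + 91374 = 188076
Weight total: 1 + 2 + 3 = 6
WMA = 188076 / 6 = 31346.000

31346.000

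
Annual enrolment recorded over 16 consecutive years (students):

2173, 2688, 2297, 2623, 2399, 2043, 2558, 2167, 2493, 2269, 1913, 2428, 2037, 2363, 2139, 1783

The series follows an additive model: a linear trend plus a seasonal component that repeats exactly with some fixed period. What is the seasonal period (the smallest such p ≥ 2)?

First differences y_{t+1} − y_t: 515, -391, 326, -224, -356, 515, -391, 326, -224, -356, 515, -391, …
The difference pattern repeats every 5 terms and not for any smaller step, so p = 5.

5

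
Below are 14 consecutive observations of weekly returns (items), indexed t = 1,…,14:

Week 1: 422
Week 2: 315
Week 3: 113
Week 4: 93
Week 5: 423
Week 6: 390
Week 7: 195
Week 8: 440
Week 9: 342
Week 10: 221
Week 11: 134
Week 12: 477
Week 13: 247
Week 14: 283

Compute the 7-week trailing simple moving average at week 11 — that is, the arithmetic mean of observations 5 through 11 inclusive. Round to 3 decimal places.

306.429

Sum of periods 5–11: 423 + 390 + 195 + 440 + 342 + 221 + 134 = 2145
Divide by 7: 2145 / 7 = 306.429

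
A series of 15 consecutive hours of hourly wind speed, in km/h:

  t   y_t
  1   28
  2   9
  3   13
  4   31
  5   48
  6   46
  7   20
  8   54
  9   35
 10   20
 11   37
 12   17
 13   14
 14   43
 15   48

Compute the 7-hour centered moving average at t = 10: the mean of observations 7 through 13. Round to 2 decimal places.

28.14

Sum of periods 7–13: 20 + 54 + 35 + 20 + 37 + 17 + 14 = 197
Divide by 7: 197 / 7 = 28.14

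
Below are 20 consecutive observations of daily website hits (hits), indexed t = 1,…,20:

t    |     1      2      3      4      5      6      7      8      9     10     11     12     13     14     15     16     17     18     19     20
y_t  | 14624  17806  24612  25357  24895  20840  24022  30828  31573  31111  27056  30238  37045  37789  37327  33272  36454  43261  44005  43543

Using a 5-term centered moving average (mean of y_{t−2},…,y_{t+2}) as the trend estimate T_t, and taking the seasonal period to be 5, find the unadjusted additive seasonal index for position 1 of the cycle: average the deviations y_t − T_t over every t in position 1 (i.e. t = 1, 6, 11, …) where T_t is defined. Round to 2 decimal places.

-4348.53

Season position 1 occurs at t = 6, 11, 16 (where T_t is defined).
t=6: T_6 = 25188.4000; y_6 − T_6 = 20840 − 25188.4000 = -4348.4000
t=11: T_11 = 31404.6000; y_11 − T_11 = 27056 − 31404.6000 = -4348.6000
t=16: T_16 = 37620.6000; y_16 − T_16 = 33272 − 37620.6000 = -4348.6000
Mean deviation: (-4348.4000 + -4348.6000 + -4348.6000) / 3 = -4348.53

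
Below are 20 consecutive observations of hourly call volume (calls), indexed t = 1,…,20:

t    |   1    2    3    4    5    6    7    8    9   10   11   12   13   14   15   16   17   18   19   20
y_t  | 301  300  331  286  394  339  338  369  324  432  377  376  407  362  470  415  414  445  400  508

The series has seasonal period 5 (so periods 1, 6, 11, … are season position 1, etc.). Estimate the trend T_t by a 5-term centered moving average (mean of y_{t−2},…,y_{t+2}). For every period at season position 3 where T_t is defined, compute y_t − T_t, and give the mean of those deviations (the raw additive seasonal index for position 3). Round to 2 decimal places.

Season position 3 occurs at t = 3, 8, 13, 18 (where T_t is defined).
t=3: T_3 = 322.4000; y_3 − T_3 = 331 − 322.4000 = 8.6000
t=8: T_8 = 360.4000; y_8 − T_8 = 369 − 360.4000 = 8.6000
t=13: T_13 = 398.4000; y_13 − T_13 = 407 − 398.4000 = 8.6000
t=18: T_18 = 436.4000; y_18 − T_18 = 445 − 436.4000 = 8.6000
Mean deviation: (8.6000 + 8.6000 + 8.6000 + 8.6000) / 4 = 8.60

8.60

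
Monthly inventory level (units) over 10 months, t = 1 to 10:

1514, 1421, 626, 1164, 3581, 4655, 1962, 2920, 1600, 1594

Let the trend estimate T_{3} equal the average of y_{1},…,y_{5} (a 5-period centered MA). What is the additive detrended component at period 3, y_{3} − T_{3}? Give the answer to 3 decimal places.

Trend T_3 = (1514 + 1421 + 626 + 1164 + 3581) / 5 = 8306/5 = 1661.20000
Detrended value: 626 − 1661.20000 = -1035.200

-1035.200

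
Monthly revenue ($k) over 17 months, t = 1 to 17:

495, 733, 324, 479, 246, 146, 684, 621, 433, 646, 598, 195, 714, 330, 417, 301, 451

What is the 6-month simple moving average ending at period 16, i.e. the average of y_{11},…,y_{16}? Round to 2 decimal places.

Sum of periods 11–16: 598 + 195 + 714 + 330 + 417 + 301 = 2555
Divide by 6: 2555 / 6 = 425.83

425.83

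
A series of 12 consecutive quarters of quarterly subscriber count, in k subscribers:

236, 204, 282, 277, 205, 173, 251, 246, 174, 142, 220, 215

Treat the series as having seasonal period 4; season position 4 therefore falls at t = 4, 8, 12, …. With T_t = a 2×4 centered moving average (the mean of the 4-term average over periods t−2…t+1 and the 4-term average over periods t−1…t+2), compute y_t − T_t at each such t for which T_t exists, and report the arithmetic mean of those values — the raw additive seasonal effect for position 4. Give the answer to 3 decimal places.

Season position 4 occurs at t = 4, 8 (where T_t is defined).
t=4: T_4 = 238.12500; y_4 − T_4 = 277 − 238.12500 = 38.87500
t=8: T_8 = 207.12500; y_8 − T_8 = 246 − 207.12500 = 38.87500
Mean deviation: (38.87500 + 38.87500) / 2 = 38.875

38.875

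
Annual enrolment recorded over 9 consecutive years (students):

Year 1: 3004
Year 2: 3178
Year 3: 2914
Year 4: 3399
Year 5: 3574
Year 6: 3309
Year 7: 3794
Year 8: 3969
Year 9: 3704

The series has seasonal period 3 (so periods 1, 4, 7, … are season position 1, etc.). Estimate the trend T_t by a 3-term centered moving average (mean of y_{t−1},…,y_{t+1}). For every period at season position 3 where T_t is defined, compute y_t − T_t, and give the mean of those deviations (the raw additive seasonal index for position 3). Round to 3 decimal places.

-249.833

Season position 3 occurs at t = 3, 6 (where T_t is defined).
t=3: T_3 = 3163.66667; y_3 − T_3 = 2914 − 3163.66667 = -249.66667
t=6: T_6 = 3559.00000; y_6 − T_6 = 3309 − 3559.00000 = -250.00000
Mean deviation: (-249.66667 + -250.00000) / 2 = -249.833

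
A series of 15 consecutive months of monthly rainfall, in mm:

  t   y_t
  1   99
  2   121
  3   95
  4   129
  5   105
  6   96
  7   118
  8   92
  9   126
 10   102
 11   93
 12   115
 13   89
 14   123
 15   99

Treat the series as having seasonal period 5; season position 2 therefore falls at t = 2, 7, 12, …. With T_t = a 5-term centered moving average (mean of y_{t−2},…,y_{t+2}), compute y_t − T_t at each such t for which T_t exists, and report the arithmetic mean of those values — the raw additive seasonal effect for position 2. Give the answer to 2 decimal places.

10.60

Season position 2 occurs at t = 7, 12 (where T_t is defined).
t=7: T_7 = 107.4000; y_7 − T_7 = 118 − 107.4000 = 10.6000
t=12: T_12 = 104.4000; y_12 − T_12 = 115 − 104.4000 = 10.6000
Mean deviation: (10.6000 + 10.6000) / 2 = 10.60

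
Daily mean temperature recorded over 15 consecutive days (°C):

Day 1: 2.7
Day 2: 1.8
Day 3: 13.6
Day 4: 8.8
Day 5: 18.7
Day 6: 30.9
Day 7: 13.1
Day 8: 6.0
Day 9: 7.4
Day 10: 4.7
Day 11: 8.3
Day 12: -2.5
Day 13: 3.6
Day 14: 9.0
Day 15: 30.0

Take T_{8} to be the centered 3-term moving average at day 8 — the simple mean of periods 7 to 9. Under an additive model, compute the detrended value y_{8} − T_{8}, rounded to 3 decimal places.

-2.833

Trend T_8 = (13.1 + 6.0 + 7.4) / 3 = 26.5/3 = 8.83333
Detrended value: 6.0 − 8.83333 = -2.833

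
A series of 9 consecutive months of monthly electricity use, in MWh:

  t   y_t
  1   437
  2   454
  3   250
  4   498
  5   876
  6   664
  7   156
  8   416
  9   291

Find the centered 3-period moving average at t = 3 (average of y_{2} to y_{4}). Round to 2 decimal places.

Sum of periods 2–4: 454 + 250 + 498 = 1202
Divide by 3: 1202 / 3 = 400.67

400.67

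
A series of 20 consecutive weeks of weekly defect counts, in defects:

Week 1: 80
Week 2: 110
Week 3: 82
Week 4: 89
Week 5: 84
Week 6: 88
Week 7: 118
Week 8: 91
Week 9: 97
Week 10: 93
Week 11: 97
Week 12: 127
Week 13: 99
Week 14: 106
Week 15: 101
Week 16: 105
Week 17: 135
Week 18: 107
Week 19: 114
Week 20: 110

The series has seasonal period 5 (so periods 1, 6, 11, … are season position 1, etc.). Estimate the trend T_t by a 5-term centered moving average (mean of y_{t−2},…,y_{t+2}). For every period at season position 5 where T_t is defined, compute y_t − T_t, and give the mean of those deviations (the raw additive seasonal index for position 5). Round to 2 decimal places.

Season position 5 occurs at t = 5, 10, 15 (where T_t is defined).
t=5: T_5 = 92.2000; y_5 − T_5 = 84 − 92.2000 = -8.2000
t=10: T_10 = 101.0000; y_10 − T_10 = 93 − 101.0000 = -8.0000
t=15: T_15 = 109.2000; y_15 − T_15 = 101 − 109.2000 = -8.2000
Mean deviation: (-8.2000 + -8.0000 + -8.2000) / 3 = -8.13

-8.13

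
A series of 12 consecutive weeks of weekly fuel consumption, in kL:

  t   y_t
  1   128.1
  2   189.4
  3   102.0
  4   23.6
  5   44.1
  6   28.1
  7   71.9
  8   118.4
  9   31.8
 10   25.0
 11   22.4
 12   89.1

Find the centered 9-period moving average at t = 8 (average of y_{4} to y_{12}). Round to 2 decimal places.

Sum of periods 4–12: 23.6 + 44.1 + 28.1 + 71.9 + 118.4 + 31.8 + 25.0 + 22.4 + 89.1 = 454.4
Divide by 9: 454.4 / 9 = 50.49

50.49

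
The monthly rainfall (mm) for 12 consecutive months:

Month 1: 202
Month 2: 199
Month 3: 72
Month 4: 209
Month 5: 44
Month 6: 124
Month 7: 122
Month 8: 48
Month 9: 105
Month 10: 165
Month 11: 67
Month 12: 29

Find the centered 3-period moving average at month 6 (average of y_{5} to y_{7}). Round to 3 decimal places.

96.667

Sum of periods 5–7: 44 + 124 + 122 = 290
Divide by 3: 290 / 3 = 96.667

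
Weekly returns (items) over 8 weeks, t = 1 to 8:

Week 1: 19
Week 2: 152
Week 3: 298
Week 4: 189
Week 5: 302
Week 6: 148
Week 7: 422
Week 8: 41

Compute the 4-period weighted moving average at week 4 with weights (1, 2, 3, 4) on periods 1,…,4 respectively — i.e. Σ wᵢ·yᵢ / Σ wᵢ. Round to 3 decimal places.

197.300

Weighted sum: 1·19 + 2·152 + 3·298 + 4·189 = 19 + 304 + 894 + 756 = 1973
Weight total: 1 + 2 + 3 + 4 = 10
WMA = 1973 / 10 = 197.300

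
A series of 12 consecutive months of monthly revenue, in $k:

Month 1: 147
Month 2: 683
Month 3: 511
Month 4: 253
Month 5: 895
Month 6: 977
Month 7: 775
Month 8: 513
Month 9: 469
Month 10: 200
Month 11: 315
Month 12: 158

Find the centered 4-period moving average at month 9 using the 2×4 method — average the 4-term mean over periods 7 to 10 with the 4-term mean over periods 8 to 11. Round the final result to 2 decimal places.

431.75

Sum over 7–10: 775 + 513 + 469 + 200 = 1957
Sum over 8–11: 513 + 469 + 200 + 315 = 1497
CMA at t=9 = (1957 + 1497) / (2·4) = 3454 / 8 = 431.75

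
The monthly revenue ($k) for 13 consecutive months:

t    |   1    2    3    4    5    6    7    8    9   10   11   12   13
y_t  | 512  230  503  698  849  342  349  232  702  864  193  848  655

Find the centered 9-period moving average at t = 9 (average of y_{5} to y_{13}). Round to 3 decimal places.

559.333

Sum of periods 5–13: 849 + 342 + 349 + 232 + 702 + 864 + 193 + 848 + 655 = 5034
Divide by 9: 5034 / 9 = 559.333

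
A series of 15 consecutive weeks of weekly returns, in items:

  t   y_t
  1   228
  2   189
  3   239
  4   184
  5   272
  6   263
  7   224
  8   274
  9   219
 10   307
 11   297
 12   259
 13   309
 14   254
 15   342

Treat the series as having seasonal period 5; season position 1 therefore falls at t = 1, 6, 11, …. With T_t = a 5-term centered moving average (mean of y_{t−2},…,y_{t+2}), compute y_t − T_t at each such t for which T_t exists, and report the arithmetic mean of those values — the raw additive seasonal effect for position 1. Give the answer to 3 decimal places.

Season position 1 occurs at t = 6, 11 (where T_t is defined).
t=6: T_6 = 243.40000; y_6 − T_6 = 263 − 243.40000 = 19.60000
t=11: T_11 = 278.20000; y_11 − T_11 = 297 − 278.20000 = 18.80000
Mean deviation: (19.60000 + 18.80000) / 2 = 19.200

19.200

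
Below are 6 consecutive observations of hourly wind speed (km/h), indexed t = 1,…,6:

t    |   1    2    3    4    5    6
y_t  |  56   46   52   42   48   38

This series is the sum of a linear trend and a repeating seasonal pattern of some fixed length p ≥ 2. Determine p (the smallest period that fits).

2

First differences y_{t+1} − y_t: -10, 6, -10, 6, -10, …
The difference pattern repeats every 2 terms and not for any smaller step, so p = 2.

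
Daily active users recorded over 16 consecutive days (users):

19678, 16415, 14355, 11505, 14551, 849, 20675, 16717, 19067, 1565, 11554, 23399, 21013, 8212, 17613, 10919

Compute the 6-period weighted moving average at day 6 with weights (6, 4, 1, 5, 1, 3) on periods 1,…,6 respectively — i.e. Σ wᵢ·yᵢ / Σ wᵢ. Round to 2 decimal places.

13635.30

Weighted sum: 6·19678 + 4·16415 + 1·14355 + 5·11505 + 1·14551 + 3·849 = 118068 + 65660 + 14355 + 57525 + 14551 + 2547 = 272706
Weight total: 6 + 4 + 1 + 5 + 1 + 3 = 20
WMA = 272706 / 20 = 13635.30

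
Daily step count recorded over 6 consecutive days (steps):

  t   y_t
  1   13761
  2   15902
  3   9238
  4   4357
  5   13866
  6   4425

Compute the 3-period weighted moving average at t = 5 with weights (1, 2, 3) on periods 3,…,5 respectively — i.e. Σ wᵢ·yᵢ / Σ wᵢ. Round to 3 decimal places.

9925.000

Weighted sum: 1·9238 + 2·4357 + 3·13866 = 9238 + 8714 + 41598 = 59550
Weight total: 1 + 2 + 3 = 6
WMA = 59550 / 6 = 9925.000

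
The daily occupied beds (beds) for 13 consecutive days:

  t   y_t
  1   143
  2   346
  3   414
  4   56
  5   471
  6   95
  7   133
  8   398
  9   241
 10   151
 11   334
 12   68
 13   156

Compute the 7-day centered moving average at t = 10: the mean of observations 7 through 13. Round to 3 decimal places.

211.571

Sum of periods 7–13: 133 + 398 + 241 + 151 + 334 + 68 + 156 = 1481
Divide by 7: 1481 / 7 = 211.571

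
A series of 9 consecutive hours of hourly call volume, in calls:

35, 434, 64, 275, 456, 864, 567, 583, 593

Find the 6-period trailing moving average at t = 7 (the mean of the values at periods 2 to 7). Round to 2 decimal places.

443.33

Sum of periods 2–7: 434 + 64 + 275 + 456 + 864 + 567 = 2660
Divide by 6: 2660 / 6 = 443.33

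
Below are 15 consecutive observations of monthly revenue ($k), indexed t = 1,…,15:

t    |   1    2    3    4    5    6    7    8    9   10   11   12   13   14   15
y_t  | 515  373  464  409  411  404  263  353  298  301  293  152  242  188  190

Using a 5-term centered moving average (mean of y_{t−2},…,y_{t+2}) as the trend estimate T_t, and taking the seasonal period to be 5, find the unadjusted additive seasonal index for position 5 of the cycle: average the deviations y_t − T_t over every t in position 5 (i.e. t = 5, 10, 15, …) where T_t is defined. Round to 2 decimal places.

21.20

Season position 5 occurs at t = 5, 10 (where T_t is defined).
t=5: T_5 = 390.2000; y_5 − T_5 = 411 − 390.2000 = 20.8000
t=10: T_10 = 279.4000; y_10 − T_10 = 301 − 279.4000 = 21.6000
Mean deviation: (20.8000 + 21.6000) / 2 = 21.20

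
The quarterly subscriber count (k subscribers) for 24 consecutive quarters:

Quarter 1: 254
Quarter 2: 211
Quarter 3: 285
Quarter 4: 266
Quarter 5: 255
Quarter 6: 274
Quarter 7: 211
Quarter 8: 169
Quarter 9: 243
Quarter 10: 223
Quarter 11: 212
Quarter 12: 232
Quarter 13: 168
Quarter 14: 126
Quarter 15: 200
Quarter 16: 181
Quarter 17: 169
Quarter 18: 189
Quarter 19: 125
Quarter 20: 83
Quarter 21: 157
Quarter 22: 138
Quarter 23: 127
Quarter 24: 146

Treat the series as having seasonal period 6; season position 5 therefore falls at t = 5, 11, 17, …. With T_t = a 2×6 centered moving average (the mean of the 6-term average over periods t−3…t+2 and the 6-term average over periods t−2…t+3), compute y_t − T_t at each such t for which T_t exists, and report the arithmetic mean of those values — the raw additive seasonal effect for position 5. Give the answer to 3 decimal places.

7.833

Season position 5 occurs at t = 5, 11, 17 (where T_t is defined).
t=5: T_5 = 246.83333; y_5 − T_5 = 255 − 246.83333 = 8.16667
t=11: T_11 = 204.25000; y_11 − T_11 = 212 − 204.25000 = 7.75000
t=17: T_17 = 161.41667; y_17 − T_17 = 169 − 161.41667 = 7.58333
Mean deviation: (8.16667 + 7.75000 + 7.58333) / 3 = 7.833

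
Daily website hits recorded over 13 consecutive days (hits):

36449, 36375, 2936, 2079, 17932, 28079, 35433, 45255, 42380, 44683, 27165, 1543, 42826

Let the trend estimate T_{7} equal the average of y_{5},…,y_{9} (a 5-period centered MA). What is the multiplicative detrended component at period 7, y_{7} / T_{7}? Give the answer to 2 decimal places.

Trend T_7 = (17932 + 28079 + 35433 + 45255 + 42380) / 5 = 169079/5 = 33815.8000
Ratio to trend: 35433 / 33815.8000 = 1.05

1.05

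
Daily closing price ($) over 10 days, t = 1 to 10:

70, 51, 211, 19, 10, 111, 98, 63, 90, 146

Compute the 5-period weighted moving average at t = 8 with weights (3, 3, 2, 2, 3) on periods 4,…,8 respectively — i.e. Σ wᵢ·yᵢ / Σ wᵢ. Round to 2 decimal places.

53.38

Weighted sum: 3·19 + 3·10 + 2·111 + 2·98 + 3·63 = 57 + 30 + 222 + 196 + 189 = 694
Weight total: 3 + 3 + 2 + 2 + 3 = 13
WMA = 694 / 13 = 53.38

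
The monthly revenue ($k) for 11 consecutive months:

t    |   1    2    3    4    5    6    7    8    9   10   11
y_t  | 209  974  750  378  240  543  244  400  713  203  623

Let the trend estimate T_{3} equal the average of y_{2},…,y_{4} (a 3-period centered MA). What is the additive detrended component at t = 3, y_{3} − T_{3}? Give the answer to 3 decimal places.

Trend T_3 = (974 + 750 + 378) / 3 = 2102/3 = 700.66667
Detrended value: 750 − 700.66667 = 49.333

49.333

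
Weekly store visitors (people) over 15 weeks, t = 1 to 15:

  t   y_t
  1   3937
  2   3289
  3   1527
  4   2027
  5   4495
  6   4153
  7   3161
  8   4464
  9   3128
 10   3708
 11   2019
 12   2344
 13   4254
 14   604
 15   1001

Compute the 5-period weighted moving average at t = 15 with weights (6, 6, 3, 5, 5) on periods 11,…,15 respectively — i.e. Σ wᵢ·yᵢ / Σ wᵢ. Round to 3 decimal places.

1878.600

Weighted sum: 6·2019 + 6·2344 + 3·4254 + 5·604 + 5·1001 = 12114 + 14064 + 12762 + 3020 + 5005 = 46965
Weight total: 6 + 6 + 3 + 5 + 5 = 25
WMA = 46965 / 25 = 1878.600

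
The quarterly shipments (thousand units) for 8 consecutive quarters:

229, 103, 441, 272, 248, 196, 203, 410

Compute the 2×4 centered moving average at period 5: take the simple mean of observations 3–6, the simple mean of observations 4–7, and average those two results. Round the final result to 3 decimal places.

259.500

Sum over 3–6: 441 + 272 + 248 + 196 = 1157
Sum over 4–7: 272 + 248 + 196 + 203 = 919
CMA at t=5 = (1157 + 919) / (2·4) = 2076 / 8 = 259.500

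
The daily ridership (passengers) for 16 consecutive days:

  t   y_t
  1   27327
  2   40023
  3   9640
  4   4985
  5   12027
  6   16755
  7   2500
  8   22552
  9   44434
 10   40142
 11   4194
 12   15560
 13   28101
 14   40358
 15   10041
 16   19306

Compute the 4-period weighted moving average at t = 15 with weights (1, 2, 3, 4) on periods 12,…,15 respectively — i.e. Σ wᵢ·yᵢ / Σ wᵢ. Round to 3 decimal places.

23300.000

Weighted sum: 1·15560 + 2·28101 + 3·40358 + 4·10041 = 15560 + 56202 + 121074 + 40164 = 233000
Weight total: 1 + 2 + 3 + 4 = 10
WMA = 233000 / 10 = 23300.000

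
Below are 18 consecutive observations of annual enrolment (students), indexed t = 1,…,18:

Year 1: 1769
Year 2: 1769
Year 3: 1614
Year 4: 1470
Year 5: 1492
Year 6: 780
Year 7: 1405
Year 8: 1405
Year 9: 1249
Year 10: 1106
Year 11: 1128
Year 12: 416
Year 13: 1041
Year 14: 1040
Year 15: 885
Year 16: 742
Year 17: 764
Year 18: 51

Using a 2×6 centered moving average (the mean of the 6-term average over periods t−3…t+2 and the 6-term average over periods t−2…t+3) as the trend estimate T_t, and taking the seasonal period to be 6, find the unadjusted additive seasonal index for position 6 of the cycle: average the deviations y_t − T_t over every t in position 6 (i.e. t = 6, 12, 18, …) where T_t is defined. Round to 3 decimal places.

-550.458

Season position 6 occurs at t = 6, 12 (where T_t is defined).
t=6: T_6 = 1330.58333; y_6 − T_6 = 780 − 1330.58333 = -550.58333
t=12: T_12 = 966.33333; y_12 − T_12 = 416 − 966.33333 = -550.33333
Mean deviation: (-550.58333 + -550.33333) / 2 = -550.458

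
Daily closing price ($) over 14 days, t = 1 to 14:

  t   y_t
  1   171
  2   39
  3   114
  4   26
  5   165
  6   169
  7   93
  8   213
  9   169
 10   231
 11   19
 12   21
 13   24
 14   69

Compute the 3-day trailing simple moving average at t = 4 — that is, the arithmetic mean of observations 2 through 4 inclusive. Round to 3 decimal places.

59.667

Sum of periods 2–4: 39 + 114 + 26 = 179
Divide by 3: 179 / 3 = 59.667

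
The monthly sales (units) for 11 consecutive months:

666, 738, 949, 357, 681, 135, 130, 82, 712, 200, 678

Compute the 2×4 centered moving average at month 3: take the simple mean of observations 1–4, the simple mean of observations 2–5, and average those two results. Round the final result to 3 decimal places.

679.375

Sum over 1–4: 666 + 738 + 949 + 357 = 2710
Sum over 2–5: 738 + 949 + 357 + 681 = 2725
CMA at t=3 = (2710 + 2725) / (2·4) = 5435 / 8 = 679.375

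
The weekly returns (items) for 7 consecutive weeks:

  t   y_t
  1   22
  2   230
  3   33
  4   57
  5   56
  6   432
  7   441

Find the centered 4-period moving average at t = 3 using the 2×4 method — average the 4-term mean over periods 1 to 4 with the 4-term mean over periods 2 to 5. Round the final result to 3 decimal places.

89.750

Sum over 1–4: 22 + 230 + 33 + 57 = 342
Sum over 2–5: 230 + 33 + 57 + 56 = 376
CMA at t=3 = (342 + 376) / (2·4) = 718 / 8 = 89.750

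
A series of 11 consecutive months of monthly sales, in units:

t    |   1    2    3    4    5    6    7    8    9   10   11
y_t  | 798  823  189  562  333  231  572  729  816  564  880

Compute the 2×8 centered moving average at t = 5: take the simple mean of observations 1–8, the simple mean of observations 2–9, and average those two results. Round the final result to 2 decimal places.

530.75

Sum over 1–8: 798 + 823 + 189 + 562 + 333 + 231 + 572 + 729 = 4237
Sum over 2–9: 823 + 189 + 562 + 333 + 231 + 572 + 729 + 816 = 4255
CMA at t=5 = (4237 + 4255) / (2·8) = 8492 / 16 = 530.75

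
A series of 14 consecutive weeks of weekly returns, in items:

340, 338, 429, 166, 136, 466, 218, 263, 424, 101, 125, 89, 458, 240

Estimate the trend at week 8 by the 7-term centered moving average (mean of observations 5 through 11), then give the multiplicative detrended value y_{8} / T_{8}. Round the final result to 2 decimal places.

Trend T_8 = (136 + 466 + 218 + 263 + 424 + 101 + 125) / 7 = 1733/7 = 247.5714
Ratio to trend: 263 / 247.5714 = 1.06

1.06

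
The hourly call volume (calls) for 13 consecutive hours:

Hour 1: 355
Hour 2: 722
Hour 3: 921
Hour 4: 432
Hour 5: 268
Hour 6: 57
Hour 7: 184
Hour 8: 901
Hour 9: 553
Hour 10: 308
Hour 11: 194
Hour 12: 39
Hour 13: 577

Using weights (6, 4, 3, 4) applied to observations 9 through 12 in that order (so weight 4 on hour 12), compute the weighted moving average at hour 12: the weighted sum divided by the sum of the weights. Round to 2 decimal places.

311.06

Weighted sum: 6·553 + 4·308 + 3·194 + 4·39 = 3318 + 1232 + 582 + 156 = 5288
Weight total: 6 + 4 + 3 + 4 = 17
WMA = 5288 / 17 = 311.06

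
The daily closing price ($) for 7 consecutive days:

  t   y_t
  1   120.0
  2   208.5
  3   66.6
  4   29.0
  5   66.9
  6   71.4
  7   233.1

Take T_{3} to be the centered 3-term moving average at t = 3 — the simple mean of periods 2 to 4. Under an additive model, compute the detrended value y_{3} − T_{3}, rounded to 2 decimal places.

Trend T_3 = (208.5 + 66.6 + 29.0) / 3 = 304.1/3 = 101.3667
Detrended value: 66.6 − 101.3667 = -34.77

-34.77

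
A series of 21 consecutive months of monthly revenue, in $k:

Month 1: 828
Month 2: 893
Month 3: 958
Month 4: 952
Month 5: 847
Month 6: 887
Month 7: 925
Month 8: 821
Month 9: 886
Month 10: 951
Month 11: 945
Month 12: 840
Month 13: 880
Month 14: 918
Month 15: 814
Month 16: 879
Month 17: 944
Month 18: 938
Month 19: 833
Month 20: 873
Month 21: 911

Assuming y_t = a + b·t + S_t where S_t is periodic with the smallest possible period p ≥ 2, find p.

7

First differences y_{t+1} − y_t: 65, 65, -6, -105, 40, 38, -104, 65, 65, -6, -105, 40, 38, -104, 65, 65, …
The difference pattern repeats every 7 terms and not for any smaller step, so p = 7.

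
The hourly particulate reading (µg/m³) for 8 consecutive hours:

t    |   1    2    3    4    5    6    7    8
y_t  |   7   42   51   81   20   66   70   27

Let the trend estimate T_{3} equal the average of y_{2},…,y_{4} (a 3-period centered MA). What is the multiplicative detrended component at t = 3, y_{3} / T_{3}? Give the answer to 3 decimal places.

0.879

Trend T_3 = (42 + 51 + 81) / 3 = 174/3 = 58.00000
Ratio to trend: 51 / 58.00000 = 0.879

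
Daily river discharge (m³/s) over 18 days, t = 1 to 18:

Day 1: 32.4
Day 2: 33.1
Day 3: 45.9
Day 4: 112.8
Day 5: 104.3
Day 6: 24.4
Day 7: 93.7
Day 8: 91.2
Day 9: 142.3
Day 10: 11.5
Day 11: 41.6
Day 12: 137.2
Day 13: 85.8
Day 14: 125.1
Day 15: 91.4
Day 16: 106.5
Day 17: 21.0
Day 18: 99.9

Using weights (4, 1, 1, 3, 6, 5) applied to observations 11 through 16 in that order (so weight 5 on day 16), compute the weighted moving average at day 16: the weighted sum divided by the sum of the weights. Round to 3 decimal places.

92.280

Weighted sum: 4·41.6 + 1·137.2 + 1·85.8 + 3·125.1 + 6·91.4 + 5·106.5 = 166.4 + 137.2 + 85.8 + 375.3 + 548.4 + 532.5 = 1845.6
Weight total: 4 + 1 + 1 + 3 + 6 + 5 = 20
WMA = 1845.6 / 20 = 92.280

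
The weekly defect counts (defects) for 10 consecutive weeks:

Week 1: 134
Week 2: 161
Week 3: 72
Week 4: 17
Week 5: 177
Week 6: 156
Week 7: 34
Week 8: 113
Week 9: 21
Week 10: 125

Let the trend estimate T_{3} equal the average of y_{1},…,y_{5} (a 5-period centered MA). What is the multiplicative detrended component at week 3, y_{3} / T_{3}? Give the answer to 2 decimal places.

0.64

Trend T_3 = (134 + 161 + 72 + 17 + 177) / 5 = 561/5 = 112.2000
Ratio to trend: 72 / 112.2000 = 0.64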